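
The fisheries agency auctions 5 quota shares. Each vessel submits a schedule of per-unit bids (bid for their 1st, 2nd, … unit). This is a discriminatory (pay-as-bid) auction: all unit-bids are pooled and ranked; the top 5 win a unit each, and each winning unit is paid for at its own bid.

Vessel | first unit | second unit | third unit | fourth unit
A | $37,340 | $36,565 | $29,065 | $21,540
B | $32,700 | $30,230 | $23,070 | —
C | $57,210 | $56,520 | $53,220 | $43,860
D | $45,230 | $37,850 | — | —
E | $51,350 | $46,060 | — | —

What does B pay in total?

All unit-bids, highest first — top 5: 57,210 (C-1), 56,520 (C-2), 53,220 (C-3), 51,350 (E-1), 46,060 (E-2)
Next rejected bid: $45,230 (not a price — pay-as-bid).
B wins no units.

B pays $0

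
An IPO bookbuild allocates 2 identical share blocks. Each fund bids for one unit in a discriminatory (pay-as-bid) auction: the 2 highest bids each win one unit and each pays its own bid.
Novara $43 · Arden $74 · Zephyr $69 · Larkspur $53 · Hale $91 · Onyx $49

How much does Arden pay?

Arden pays $74

Sorting: 91 (Hale), 74 (Arden), 69 (Zephyr), 53 (Larkspur), …
Top 2: Hale, Arden.
Arden wins → own bid $74.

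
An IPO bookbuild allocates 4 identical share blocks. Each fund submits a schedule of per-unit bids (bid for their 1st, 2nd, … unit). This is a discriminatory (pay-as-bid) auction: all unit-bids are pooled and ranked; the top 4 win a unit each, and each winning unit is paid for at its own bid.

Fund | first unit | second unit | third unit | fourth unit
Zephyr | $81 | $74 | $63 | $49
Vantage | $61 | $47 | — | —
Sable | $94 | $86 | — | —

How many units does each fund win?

Pooled unit-bids ranked (top 4): 94 (Sable-1), 86 (Sable-2), 81 (Zephyr-1), 74 (Zephyr-2)
Next rejected bid: $63 (not a price — pay-as-bid).
Allocation: Sable 2, Zephyr 2.

Sable 2, Zephyr 2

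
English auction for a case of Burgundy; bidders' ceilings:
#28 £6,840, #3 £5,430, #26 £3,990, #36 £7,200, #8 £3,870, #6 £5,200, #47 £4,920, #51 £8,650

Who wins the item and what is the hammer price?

Rule: the price rises until one bidder remains; the winner pays the price at which the last rival dropped out.
Limits in order: 8,650 (#51) > 7,200 (#36) > 6,840 (#28) > 5,430 (#3) > 5,200 (#6) > 4,920 (#47) > …
#36 is the last rival to drop out, at £7,200; #51 remains and wins at that price.

#51 wins at £7,200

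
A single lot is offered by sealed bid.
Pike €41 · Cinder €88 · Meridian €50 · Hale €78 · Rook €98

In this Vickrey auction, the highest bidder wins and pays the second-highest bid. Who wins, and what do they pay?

Bids ranked: 98 (Rook) > 88 (Cinder) > 78 (Hale) > 50 (Meridian) > 41 (Pike)
Second-price: Rook pays Cinder's bid of €88.

Rook pays €88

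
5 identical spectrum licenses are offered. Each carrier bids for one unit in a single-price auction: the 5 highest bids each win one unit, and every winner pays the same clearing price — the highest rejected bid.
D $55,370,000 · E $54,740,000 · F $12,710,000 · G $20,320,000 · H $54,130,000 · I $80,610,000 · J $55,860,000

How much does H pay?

H pays $20,320,000

Bids ranked high→low: 80,610,000 (I), 55,860,000 (J), 55,370,000 (D), 54,740,000 (E), 54,130,000 (H), 20,320,000 (G), 12,710,000 (F)
Top 5: I, J, D, E, H.
First losing bid is G's $20,320,000, which sets the uniform price.
H wins → pays $20,320,000.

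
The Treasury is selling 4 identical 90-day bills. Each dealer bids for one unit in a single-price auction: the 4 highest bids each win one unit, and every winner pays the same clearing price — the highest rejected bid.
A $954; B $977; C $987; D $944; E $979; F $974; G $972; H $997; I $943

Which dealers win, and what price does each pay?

H, C, E, B; each pays $974

Ordering the bids: 997 (H), 987 (C), 979 (E), 977 (B), 974 (F), 972 (G), …
Top 4: H, C, E, B.
Highest unsuccessful bid: $974 → clearing price.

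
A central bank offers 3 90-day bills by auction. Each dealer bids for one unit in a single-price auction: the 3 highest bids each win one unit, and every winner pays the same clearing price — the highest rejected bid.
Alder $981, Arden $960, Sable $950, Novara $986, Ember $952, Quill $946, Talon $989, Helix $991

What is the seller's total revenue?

Bids ranked high→low: 991 (Helix), 989 (Talon), 986 (Novara), 981 (Alder), 960 (Arden), …
Top 3: Helix, Talon, Novara.
Clearing price = highest rejected bid = $981.
Total revenue = 3 × $981 = $2,943.

Total revenue: $2,943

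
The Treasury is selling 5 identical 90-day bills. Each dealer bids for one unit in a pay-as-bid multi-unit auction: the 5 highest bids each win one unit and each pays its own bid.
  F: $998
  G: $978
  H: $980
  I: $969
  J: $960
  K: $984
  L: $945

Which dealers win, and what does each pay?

F $998, K $984, H $980, G $978, I $969

Ordering the bids: 998 (F), 984 (K), 980 (H), 978 (G), 969 (I), 960 (J), 945 (L)
Winners (5 units): F, K, H, G, I.
Each winner pays its own bid: F $998, K $984, H $980, G $978, I $969.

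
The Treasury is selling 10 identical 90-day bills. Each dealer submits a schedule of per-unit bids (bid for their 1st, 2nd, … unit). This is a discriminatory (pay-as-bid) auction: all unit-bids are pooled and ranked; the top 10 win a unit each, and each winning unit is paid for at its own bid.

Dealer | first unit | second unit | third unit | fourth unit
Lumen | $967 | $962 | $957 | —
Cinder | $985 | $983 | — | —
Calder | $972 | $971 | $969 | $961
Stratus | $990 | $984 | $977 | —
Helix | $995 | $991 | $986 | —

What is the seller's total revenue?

Total revenue: $9,834

All unit-bids, highest first — top 10: 995 (Helix-1), 991 (Helix-2), 990 (Stratus-1), 986 (Helix-3), 985 (Cinder-1), 984 (Stratus-2), 983 (Cinder-2), 977 (Stratus-3), 972 (Calder-1), 971 (Calder-2)
Next rejected bid: $969 (not a price — pay-as-bid).
Each winning unit pays its own bid.
Revenue = 995 + 991 + 990 + 986 + 985 + 984 + 983 + 977 + 972 + 971 = $9,834.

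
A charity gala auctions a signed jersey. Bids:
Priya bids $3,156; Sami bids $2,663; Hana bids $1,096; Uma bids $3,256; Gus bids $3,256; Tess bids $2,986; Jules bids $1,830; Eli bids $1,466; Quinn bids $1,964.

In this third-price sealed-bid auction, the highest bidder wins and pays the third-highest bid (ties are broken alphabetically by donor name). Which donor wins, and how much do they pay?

Bids ranked: 3,256 (Gus) > 3,256 (Uma) > 3,156 (Priya) > 2,986 (Tess) > 2,663 (Sami) > 1,964 (Quinn) > …
Tie at $3,256 → Gus wins by tie-break.
Gus is highest; pays the third-highest bid, $3,156.

Gus pays $3,156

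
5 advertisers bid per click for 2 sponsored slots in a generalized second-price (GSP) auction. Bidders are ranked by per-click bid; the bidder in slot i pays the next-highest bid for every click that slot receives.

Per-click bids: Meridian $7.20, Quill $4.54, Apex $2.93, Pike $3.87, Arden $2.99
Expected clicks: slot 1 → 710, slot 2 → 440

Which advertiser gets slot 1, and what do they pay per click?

Meridian; $4.54 per click

Ranked by bid: $7.20 (Meridian) > $4.54 (Quill) > $3.87 (Pike) > …
Slot 1 goes to the first-ranked bidder, Meridian, who pays the next bid down: $4.54/click.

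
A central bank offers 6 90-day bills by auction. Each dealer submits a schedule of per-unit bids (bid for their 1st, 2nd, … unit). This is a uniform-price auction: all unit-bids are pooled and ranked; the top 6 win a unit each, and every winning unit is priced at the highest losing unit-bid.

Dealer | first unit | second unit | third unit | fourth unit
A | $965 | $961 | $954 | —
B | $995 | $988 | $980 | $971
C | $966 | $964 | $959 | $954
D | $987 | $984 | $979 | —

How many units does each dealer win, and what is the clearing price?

B 3, D 3; clearing price $971

All unit-bids, highest first — top 6: 995 (B-1), 988 (B-2), 987 (D-1), 984 (D-2), 980 (B-3), 979 (D-3)
Highest rejected unit-bid = $971.
Allocation: B 3, D 3.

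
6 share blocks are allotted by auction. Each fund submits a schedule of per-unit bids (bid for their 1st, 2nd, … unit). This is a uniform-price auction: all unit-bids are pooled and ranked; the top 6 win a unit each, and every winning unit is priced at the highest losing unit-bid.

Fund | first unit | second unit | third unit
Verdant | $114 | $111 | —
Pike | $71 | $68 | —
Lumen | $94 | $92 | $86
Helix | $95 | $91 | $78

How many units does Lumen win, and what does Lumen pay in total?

All unit-bids, highest first — top 6: 114 (Verdant-1), 111 (Verdant-2), 95 (Helix-1), 94 (Lumen-1), 92 (Lumen-2), 91 (Helix-2)
First bid not allocated: $86.
Lumen wins 2 unit(s) at $86 each.

Lumen: 2 units, pays $172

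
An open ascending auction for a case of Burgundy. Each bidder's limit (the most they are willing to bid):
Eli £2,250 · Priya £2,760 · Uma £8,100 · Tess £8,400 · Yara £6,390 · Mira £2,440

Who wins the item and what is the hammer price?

Tess wins at £8,100

Sorting limits: 8,400 (Tess) > 8,100 (Uma) > 6,390 (Yara) > 2,760 (Priya) > 2,440 (Mira) > 2,250 (Eli)
Once the price passes £8,100, only Tess is left; the hammer falls at Uma's limit of £8,100.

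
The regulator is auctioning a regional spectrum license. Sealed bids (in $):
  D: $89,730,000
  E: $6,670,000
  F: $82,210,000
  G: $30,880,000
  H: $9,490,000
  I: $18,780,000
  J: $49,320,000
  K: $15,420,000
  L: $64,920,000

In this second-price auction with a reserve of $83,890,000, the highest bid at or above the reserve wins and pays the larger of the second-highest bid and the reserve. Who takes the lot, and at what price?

Bids in order: 89,730,000 (D) > 82,210,000 (F) > 64,920,000 (L) > 49,320,000 (J) > 30,880,000 (G) > 18,780,000 (I) > …
D has the top bid at or above the reserve ($89,730,000).
max(second-highest $82,210,000, reserve $83,890,000) = $83,890,000.

D pays $83,890,000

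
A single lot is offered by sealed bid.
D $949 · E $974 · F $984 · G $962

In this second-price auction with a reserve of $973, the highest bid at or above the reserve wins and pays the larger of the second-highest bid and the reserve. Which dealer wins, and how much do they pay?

F pays $974

Rule: the highest bid at or above the reserve wins and pays the larger of the second-highest bid and the reserve.
Sorting bids: 984 (F) > 974 (E) > 962 (G) > 949 (D)
F has the top bid at or above the reserve ($984).
max(second-highest $974, reserve $973) = $974; the reserve does not bind.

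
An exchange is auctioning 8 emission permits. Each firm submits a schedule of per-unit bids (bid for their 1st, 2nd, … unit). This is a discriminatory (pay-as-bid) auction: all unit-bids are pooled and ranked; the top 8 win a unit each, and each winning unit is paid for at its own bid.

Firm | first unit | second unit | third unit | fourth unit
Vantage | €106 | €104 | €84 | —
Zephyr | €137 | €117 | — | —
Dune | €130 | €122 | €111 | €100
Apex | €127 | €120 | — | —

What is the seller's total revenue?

Pooled unit-bids ranked (top 8): 137 (Zephyr-1), 130 (Dune-1), 127 (Apex-1), 122 (Dune-2), 120 (Apex-2), 117 (Zephyr-2), 111 (Dune-3), 106 (Vantage-1)
Next rejected bid: €104 (not a price — pay-as-bid).
Each winning unit pays its own bid.
Revenue = 137 + 130 + 127 + 122 + 120 + 117 + 111 + 106 = €970.

Total revenue: €970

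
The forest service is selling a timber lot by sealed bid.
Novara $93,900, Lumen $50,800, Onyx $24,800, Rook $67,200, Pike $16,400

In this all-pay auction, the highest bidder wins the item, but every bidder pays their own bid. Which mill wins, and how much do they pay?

Novara pays $93,900

Sorting bids: 93,900 (Novara) > 67,200 (Rook) > 50,800 (Lumen) > 24,800 (Onyx) > 16,400 (Pike)
Novara is highest and takes the item; every bidder forfeits their bid.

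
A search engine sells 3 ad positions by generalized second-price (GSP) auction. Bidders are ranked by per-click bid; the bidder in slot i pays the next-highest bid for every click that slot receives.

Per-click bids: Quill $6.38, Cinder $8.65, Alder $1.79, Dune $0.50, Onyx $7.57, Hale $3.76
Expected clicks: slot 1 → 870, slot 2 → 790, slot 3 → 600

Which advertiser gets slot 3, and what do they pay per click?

Quill; $3.76 per click

Ranked by bid: $8.65 (Cinder) > $7.57 (Onyx) > $6.38 (Quill) > $3.76 (Hale) > …
Slot 3 goes to the third-ranked bidder, Quill, who pays the next bid down: $3.76/click.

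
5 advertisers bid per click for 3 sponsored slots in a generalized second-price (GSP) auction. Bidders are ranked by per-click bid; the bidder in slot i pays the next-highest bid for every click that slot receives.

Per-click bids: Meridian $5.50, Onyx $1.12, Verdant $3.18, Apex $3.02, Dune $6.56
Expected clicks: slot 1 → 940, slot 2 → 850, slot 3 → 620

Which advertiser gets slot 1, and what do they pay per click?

Ranked by bid: $6.56 (Dune) > $5.50 (Meridian) > $3.18 (Verdant) > $3.02 (Apex) > …
Slot 1 goes to the first-ranked bidder, Dune, who pays the next bid down: $5.50/click.

Dune; $5.50 per click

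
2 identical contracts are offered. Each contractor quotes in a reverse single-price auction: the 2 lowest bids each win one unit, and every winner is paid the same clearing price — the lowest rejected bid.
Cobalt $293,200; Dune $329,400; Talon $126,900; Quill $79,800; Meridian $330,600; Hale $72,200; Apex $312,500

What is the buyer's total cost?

Total cost: $253,800

Bids ranked low→high: 72,200 (Hale), 79,800 (Quill), 126,900 (Talon), 293,200 (Cobalt), …
Lowest 2: Hale, Quill.
Lowest unsuccessful bid: $126,900 → clearing price.
Total cost = 2 × $126,900 = $253,800.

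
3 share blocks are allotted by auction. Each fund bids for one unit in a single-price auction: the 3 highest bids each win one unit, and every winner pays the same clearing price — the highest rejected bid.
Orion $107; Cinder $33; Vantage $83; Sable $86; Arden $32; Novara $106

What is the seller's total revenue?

Sorting: 107 (Orion), 106 (Novara), 86 (Sable), 83 (Vantage), 33 (Cinder), …
Winners (3 units): Orion, Novara, Sable.
Highest unsuccessful bid: $83 → clearing price.
Total revenue = 3 × $83 = $249.

Total revenue: $249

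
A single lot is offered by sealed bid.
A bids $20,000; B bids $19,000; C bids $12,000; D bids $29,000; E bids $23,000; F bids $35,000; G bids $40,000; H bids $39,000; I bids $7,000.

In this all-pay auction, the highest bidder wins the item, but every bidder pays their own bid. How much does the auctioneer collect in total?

Total revenue: $224,000

Bids in order: 40,000 (G) > 39,000 (H) > 35,000 (F) > 29,000 (D) > 23,000 (E) > 20,000 (A) > …
G wins with the top bid; all bids are sunk regardless.
Every bidder forfeits their bid regardless of winning.
Revenue = 20,000 + 19,000 + 12,000 + 29,000 + 23,000 + 35,000 + 40,000 + 39,000 + 7,000 = $224,000.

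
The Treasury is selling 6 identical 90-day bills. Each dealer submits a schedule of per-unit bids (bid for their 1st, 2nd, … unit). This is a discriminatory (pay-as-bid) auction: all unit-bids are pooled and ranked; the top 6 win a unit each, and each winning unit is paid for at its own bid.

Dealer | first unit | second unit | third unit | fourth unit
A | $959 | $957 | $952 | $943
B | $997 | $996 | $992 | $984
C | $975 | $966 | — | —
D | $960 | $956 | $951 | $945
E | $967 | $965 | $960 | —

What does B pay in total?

All unit-bids, highest first — top 6: 997 (B-1), 996 (B-2), 992 (B-3), 984 (B-4), 975 (C-1), 967 (E-1)
Next rejected bid: $966 (not a price — pay-as-bid).
B's winning unit-bids: 997 + 996 + 992 + 984 = $3,969.

B pays $3,969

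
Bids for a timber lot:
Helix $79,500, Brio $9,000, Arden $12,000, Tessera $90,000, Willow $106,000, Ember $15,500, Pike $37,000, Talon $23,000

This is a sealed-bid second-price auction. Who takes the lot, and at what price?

Willow pays $90,000

Sealed-bid second-price auction: the highest bidder wins and pays the second-highest bid.
Bids ranked: 106,000 (Willow) > 90,000 (Tessera) > 79,500 (Helix) > 37,000 (Pike) > 23,000 (Talon) > 15,500 (Ember) > …
Second-price: Willow pays Tessera's bid of $90,000.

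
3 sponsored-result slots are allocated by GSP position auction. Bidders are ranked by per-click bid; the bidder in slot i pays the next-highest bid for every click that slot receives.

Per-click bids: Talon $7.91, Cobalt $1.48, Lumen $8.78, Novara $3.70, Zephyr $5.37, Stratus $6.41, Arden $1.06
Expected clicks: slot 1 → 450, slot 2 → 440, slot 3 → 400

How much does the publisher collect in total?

Total revenue: $8527.90

Per-click bids in order: $8.78 (Lumen) > $7.91 (Talon) > $6.41 (Stratus) > $5.37 (Zephyr) > …
Slot 1: Lumen pays $7.91 × 450 = $3559.50
Slot 2: Talon pays $6.41 × 440 = $2820.40
Slot 3: Stratus pays $5.37 × 400 = $2148.00
Total = $8527.90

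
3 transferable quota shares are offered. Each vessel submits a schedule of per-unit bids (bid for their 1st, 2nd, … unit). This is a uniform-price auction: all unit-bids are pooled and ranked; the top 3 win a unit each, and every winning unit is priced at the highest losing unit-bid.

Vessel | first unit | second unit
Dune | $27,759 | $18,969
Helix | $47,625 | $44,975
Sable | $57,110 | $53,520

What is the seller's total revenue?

Merging the schedules and taking the best 3: 57,110 (Sable-1), 53,520 (Sable-2), 47,625 (Helix-1)
The (k+1)-th unit-bid is $44,975.
Allocation: Helix 1, Sable 2. Every unit priced at $44,975.
Revenue = 3 × 44,975 = $134,925.

Total revenue: $134,925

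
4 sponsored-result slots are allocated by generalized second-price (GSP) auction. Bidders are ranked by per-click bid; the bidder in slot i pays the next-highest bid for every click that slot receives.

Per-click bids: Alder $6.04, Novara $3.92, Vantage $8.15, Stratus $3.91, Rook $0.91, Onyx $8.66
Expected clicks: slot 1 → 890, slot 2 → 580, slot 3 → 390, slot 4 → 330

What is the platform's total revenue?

Total revenue: $13575.80

Sorting advertisers: $8.66 (Onyx) > $8.15 (Vantage) > $6.04 (Alder) > $3.92 (Novara) > $3.91 (Stratus) > …
Slot 1: Onyx pays $8.15 × 890 = $7253.50
Slot 2: Vantage pays $6.04 × 580 = $3503.20
Slot 3: Alder pays $3.92 × 390 = $1528.80
Slot 4: Novara pays $3.91 × 330 = $1290.30
Total = $13575.80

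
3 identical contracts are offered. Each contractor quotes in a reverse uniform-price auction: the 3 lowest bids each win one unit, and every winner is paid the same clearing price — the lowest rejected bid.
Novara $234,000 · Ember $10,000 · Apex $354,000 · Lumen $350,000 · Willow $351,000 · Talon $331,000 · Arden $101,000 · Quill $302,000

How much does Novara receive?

Bids ranked low→high: 10,000 (Ember), 101,000 (Arden), 234,000 (Novara), 302,000 (Quill), 331,000 (Talon), …
Lowest 3: Ember, Arden, Novara.
Clearing price = lowest rejected bid = $302,000.
Novara wins → is paid $302,000.

Novara is paid $302,000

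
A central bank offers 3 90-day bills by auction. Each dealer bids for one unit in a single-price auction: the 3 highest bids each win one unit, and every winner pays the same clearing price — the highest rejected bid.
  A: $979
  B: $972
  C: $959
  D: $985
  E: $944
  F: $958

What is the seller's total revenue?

Ordering the bids: 985 (D), 979 (A), 972 (B), 959 (C), 958 (F), …
Top 3: D, A, B.
Highest unsuccessful bid: $959 → clearing price.
Total revenue = 3 × $959 = $2,877.

Total revenue: $2,877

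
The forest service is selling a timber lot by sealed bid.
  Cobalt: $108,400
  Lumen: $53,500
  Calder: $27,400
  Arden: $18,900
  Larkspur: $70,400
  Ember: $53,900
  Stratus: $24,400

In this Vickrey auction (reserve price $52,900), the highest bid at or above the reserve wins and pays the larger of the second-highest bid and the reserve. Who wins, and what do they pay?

Cobalt pays $70,400

Bids ranked: 108,400 (Cobalt) > 70,400 (Larkspur) > 53,900 (Ember) > 53,500 (Lumen) > 27,400 (Calder) > 24,400 (Stratus) > …
Cobalt has the top bid at or above the reserve ($108,400).
max(second-highest $70,400, reserve $52,900) = $70,400; the reserve does not bind.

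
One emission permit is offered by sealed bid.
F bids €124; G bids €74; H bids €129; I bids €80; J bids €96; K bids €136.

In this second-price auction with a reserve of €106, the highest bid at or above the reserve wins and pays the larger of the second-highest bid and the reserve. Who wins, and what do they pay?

Sorting bids: 136 (K) > 129 (H) > 124 (F) > 96 (J) > 80 (I) > 74 (G)
K has the top bid at or above the reserve (€136).
Second-highest bid €129 exceeds the reserve €106 → payment €129.

K pays €129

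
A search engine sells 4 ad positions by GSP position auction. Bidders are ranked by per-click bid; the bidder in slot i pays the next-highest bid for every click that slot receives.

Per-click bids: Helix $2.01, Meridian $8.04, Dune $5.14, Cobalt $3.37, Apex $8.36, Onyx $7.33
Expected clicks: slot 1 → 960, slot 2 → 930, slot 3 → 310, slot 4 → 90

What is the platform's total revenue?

Per-click bids in order: $8.36 (Apex) > $8.04 (Meridian) > $7.33 (Onyx) > $5.14 (Dune) > $3.37 (Cobalt) > …
Slot 1: Apex pays $8.04 × 960 = $7718.40
Slot 2: Meridian pays $7.33 × 930 = $6816.90
Slot 3: Onyx pays $5.14 × 310 = $1593.40
Slot 4: Dune pays $3.37 × 90 = $303.30
Total = $16432.00

Total revenue: $16432.00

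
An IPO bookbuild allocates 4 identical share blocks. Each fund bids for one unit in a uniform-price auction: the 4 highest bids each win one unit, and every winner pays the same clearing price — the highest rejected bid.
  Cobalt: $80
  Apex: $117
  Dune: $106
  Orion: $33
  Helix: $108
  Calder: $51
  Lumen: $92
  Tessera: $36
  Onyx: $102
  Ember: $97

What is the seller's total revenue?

Total revenue: $388

Bids ranked high→low: 117 (Apex), 108 (Helix), 106 (Dune), 102 (Onyx), 97 (Ember), 92 (Lumen), …
Winners (4 units): Apex, Helix, Dune, Onyx.
Clearing price = highest rejected bid = $97.
Total revenue = 4 × $97 = $388.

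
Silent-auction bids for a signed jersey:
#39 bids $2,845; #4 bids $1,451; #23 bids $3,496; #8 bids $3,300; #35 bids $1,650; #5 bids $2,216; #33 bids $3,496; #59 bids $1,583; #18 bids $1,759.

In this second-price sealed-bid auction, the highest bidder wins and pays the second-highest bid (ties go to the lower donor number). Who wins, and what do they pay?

Bids in order: 3,496 (#23) > 3,496 (#33) > 3,300 (#8) > 2,845 (#39) > 2,216 (#5) > 1,759 (#18) > …
#23 and #33 tie at $3,496; tie-break gives it to #23.
#23 is highest; pays the second-highest bid, $3,496.

#23 pays $3,496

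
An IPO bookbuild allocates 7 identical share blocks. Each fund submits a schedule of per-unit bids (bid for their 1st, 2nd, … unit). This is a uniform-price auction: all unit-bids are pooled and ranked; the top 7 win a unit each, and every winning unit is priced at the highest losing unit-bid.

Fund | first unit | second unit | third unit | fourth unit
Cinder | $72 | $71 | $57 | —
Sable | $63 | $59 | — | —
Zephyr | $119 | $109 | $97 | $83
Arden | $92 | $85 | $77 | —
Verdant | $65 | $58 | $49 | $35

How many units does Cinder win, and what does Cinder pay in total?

Cinder: 0 units, pays $0

Pooled unit-bids ranked (top 7): 119 (Zephyr-1), 109 (Zephyr-2), 97 (Zephyr-3), 92 (Arden-1), 85 (Arden-2), 83 (Zephyr-4), 77 (Arden-3)
The (k+1)-th unit-bid is $72.
Cinder wins 0 unit(s) at $72 each.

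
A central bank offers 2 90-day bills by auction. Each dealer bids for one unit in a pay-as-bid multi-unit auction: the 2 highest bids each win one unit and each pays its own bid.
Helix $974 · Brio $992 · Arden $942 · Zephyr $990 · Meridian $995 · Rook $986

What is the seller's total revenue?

Total revenue: $1,987

Sorting: 995 (Meridian), 992 (Brio), 990 (Zephyr), 986 (Rook), …
Winners (2 units): Meridian, Brio.
Total revenue = 995 + 992 = $1,987.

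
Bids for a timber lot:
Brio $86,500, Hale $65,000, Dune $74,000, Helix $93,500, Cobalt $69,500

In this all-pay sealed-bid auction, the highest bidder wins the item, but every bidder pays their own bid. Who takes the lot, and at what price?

Helix pays $93,500

All-pay sealed-bid auction: the highest bidder wins the item, but every bidder pays their own bid.
Sorting bids: 93,500 (Helix) > 86,500 (Brio) > 74,000 (Dune) > 69,500 (Cobalt) > 65,000 (Hale)
Helix wins with the top bid; all bids are sunk regardless.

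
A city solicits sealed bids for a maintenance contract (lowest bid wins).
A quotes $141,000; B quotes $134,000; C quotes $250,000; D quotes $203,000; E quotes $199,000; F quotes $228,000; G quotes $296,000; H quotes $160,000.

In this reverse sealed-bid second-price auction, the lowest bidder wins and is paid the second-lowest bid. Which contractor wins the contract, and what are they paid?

Reverse sealed-bid second-price auction: the lowest bidder wins and is paid the second-lowest bid.
Bids in order: 134,000 (B) < 141,000 (A) < 160,000 (H) < 199,000 (E) < 203,000 (D) < 228,000 (F) < …
B is lowest; is paid the second-lowest bid, $141,000.

B is paid $141,000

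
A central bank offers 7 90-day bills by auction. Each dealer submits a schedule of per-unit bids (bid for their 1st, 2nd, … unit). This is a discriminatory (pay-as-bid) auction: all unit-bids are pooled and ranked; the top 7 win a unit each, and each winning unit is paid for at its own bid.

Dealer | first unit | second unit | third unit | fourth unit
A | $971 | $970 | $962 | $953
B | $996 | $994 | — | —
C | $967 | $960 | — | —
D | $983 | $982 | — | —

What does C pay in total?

All unit-bids, highest first — top 7: 996 (B-1), 994 (B-2), 983 (D-1), 982 (D-2), 971 (A-1), 970 (A-2), 967 (C-1)
Next rejected bid: $962 (not a price — pay-as-bid).
C's winning unit-bids: 967 = $967.

C pays $967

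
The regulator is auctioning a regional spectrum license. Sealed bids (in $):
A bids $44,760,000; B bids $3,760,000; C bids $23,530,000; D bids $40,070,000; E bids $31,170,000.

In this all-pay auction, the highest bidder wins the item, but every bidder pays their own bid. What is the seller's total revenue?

Total revenue: $143,290,000

Rule: the highest bidder wins the item, but every bidder pays their own bid.
Bids ranked: 44,760,000 (A) > 40,070,000 (D) > 31,170,000 (E) > 23,530,000 (C) > 3,760,000 (B)
A wins with the top bid; all bids are sunk regardless.
Every bidder forfeits their bid regardless of winning.
Revenue = 44,760,000 + 3,760,000 + 23,530,000 + 40,070,000 + 31,170,000 = $143,290,000.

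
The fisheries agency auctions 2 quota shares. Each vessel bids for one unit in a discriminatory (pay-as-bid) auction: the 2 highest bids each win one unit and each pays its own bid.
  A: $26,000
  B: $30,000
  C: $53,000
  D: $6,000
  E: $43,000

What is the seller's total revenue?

Ordering the bids: 53,000 (C), 43,000 (E), 30,000 (B), 26,000 (A), …
Top 2: C, E.
Total revenue = 53,000 + 43,000 = $96,000.

Total revenue: $96,000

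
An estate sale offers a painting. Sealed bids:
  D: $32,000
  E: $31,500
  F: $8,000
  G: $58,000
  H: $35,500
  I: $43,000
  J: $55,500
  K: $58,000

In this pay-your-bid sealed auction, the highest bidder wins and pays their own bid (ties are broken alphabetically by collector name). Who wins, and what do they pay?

G pays $58,000

Rule: the highest bidder wins and pays their own bid.
Bids in order: 58,000 (G) > 58,000 (K) > 55,500 (J) > 43,000 (I) > 35,500 (H) > 32,000 (D) > …
Tie at $58,000 → G wins by tie-break.
G is highest → pays own bid, $58,000.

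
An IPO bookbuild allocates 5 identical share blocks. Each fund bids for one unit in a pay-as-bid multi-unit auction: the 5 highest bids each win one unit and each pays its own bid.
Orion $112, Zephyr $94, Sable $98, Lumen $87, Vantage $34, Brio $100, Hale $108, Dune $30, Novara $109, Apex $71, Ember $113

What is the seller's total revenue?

Total revenue: $542

Ordering the bids: 113 (Ember), 112 (Orion), 109 (Novara), 108 (Hale), 100 (Brio), 98 (Sable), 94 (Zephyr), …
Top 5: Ember, Orion, Novara, Hale, Brio.
Total revenue = 113 + 112 + 109 + 108 + 100 = $542.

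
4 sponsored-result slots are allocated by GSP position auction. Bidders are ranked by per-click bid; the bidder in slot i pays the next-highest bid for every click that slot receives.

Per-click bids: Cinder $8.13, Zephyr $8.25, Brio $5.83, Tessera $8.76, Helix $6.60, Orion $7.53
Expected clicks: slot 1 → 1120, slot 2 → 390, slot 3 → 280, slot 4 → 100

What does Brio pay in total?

Ranked by bid: $8.76 (Tessera) > $8.25 (Zephyr) > $8.13 (Cinder) > $7.53 (Orion) > $6.60 (Helix) > …
Brio ranks below slot 4 → no slot, pays nothing.

Brio pays $0.00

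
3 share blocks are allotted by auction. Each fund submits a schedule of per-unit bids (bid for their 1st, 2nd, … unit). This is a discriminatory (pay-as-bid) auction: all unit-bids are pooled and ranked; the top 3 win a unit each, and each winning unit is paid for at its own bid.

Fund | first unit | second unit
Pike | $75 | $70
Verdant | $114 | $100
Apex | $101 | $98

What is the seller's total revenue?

Total revenue: $315

All unit-bids, highest first — top 3: 114 (Verdant-1), 101 (Apex-1), 100 (Verdant-2)
Next rejected bid: $98 (not a price — pay-as-bid).
Each winning unit pays its own bid.
Revenue = 114 + 101 + 100 = $315.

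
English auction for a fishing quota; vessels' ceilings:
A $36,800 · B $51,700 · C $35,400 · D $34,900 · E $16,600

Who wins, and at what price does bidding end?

Limits ranked: 51,700 (B) > 36,800 (A) > 35,400 (C) > 34,900 (D) > 16,600 (E)
Bidding ends when A exits at $36,800; B takes it.

B wins at $36,800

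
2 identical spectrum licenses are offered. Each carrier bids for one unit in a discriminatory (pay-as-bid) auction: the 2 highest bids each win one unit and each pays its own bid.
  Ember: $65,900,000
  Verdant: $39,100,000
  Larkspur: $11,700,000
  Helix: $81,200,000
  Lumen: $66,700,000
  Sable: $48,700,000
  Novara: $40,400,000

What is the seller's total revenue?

Total revenue: $147,900,000

Bids ranked high→low: 81,200,000 (Helix), 66,700,000 (Lumen), 65,900,000 (Ember), 48,700,000 (Sable), …
The 2 highest are Helix, Lumen.
Total revenue = 81,200,000 + 66,700,000 = $147,900,000.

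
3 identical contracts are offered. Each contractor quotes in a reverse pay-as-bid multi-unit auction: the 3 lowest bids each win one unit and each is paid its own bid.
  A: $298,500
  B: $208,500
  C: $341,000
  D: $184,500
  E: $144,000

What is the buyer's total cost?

Bids ranked low→high: 144,000 (E), 184,500 (D), 208,500 (B), 298,500 (A), 341,000 (C)
Winners (3 units): E, D, B.
Total cost = 144,000 + 184,500 + 208,500 = $537,000.

Total cost: $537,000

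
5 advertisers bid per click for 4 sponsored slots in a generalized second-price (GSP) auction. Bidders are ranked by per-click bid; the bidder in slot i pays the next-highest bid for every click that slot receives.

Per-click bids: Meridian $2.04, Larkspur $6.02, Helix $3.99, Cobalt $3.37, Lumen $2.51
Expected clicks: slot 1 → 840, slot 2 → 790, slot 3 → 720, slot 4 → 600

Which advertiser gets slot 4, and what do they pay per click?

Per-click bids in order: $6.02 (Larkspur) > $3.99 (Helix) > $3.37 (Cobalt) > $2.51 (Lumen) > $2.04 (Meridian)
Slot 4 goes to the fourth-ranked bidder, Lumen, who pays the next bid down: $2.04/click.

Lumen; $2.04 per click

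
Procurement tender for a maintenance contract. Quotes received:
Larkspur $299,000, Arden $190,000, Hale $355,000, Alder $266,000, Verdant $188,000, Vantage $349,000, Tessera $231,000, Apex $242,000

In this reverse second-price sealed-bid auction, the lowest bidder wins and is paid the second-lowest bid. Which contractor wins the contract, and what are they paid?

Bids ranked: 188,000 (Verdant) < 190,000 (Arden) < 231,000 (Tessera) < 242,000 (Apex) < 266,000 (Alder) < 299,000 (Larkspur) < …
Second-price: Verdant is paid Arden's bid of $190,000.

Verdant is paid $190,000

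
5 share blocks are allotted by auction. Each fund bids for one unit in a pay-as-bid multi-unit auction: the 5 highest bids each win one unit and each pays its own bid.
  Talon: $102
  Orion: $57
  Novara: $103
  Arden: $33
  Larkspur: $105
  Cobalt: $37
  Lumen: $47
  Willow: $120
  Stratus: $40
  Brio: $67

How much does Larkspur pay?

Ordering the bids: 120 (Willow), 105 (Larkspur), 103 (Novara), 102 (Talon), 67 (Brio), 57 (Orion), 47 (Lumen), …
Winners (5 units): Willow, Larkspur, Novara, Talon, Brio.
Larkspur wins → own bid $105.

Larkspur pays $105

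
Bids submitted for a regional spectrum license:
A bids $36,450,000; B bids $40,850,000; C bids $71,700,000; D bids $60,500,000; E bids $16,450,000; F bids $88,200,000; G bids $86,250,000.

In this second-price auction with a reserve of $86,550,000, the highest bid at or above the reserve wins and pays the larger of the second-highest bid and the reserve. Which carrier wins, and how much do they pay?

Second-price auction with a reserve of $86,550,000: the highest bid at or above the reserve wins and pays the larger of the second-highest bid and the reserve.
Sorting bids: 88,200,000 (F) > 86,250,000 (G) > 71,700,000 (C) > 60,500,000 (D) > 40,850,000 (B) > 36,450,000 (A) > …
Highest eligible bid: F at $88,200,000.
Second-highest bid $86,250,000 is below the reserve $86,550,000, so the reserve binds → payment $86,550,000.

F pays $86,550,000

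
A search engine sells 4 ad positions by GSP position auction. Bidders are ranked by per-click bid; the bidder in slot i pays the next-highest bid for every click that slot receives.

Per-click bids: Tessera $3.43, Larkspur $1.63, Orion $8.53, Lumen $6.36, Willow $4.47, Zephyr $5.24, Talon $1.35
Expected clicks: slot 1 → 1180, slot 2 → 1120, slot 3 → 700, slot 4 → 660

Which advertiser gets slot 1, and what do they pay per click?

Orion; $6.36 per click

Ranked by bid: $8.53 (Orion) > $6.36 (Lumen) > $5.24 (Zephyr) > $4.47 (Willow) > $3.43 (Tessera) > …
Slot 1 goes to the first-ranked bidder, Orion, who pays the next bid down: $6.36/click.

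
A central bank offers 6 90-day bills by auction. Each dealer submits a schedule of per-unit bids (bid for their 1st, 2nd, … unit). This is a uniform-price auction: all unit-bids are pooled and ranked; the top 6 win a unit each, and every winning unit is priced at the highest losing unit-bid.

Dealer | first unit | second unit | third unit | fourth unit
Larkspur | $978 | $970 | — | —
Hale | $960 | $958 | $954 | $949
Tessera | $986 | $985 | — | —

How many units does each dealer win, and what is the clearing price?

All unit-bids, highest first — top 6: 986 (Tessera-1), 985 (Tessera-2), 978 (Larkspur-1), 970 (Larkspur-2), 960 (Hale-1), 958 (Hale-2)
First bid not allocated: $954.
Allocation: Hale 2, Larkspur 2, Tessera 2.

Hale 2, Larkspur 2, Tessera 2; clearing price $954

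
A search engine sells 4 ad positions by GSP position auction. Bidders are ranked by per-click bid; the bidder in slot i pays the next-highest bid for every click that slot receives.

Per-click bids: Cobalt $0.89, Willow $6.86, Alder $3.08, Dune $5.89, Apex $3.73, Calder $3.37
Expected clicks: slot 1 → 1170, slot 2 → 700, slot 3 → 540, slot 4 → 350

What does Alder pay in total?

Per-click bids in order: $6.86 (Willow) > $5.89 (Dune) > $3.73 (Apex) > $3.37 (Calder) > $3.08 (Alder) > …
Alder ranks below slot 4 → no slot, pays nothing.

Alder pays $0.00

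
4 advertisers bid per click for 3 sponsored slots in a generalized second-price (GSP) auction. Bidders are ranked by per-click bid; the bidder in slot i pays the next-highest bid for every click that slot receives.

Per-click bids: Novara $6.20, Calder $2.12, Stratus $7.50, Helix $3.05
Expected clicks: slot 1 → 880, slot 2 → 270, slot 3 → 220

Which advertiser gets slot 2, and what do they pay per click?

Novara; $3.05 per click

Sorting advertisers: $7.50 (Stratus) > $6.20 (Novara) > $3.05 (Helix) > $2.12 (Calder)
Slot 2 goes to the second-ranked bidder, Novara, who pays the next bid down: $3.05/click.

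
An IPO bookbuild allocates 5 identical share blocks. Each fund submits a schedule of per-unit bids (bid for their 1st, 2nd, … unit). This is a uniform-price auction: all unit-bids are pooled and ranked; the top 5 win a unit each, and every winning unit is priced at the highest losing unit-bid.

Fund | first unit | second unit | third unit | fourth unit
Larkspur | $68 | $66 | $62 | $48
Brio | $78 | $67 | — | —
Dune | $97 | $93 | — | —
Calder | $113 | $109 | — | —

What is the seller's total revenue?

Total revenue: $340

Merging the schedules and taking the best 5: 113 (Calder-1), 109 (Calder-2), 97 (Dune-1), 93 (Dune-2), 78 (Brio-1)
Highest rejected unit-bid = $68.
Allocation: Brio 1, Calder 2, Dune 2. Every unit priced at $68.
Revenue = 5 × 68 = $340.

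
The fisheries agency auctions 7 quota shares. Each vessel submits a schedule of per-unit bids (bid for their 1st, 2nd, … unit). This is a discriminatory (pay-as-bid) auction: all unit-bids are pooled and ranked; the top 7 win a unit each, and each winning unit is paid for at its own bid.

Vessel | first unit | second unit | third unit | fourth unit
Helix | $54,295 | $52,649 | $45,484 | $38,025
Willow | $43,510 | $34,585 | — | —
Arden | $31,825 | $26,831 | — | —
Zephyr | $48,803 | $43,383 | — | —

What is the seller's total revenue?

Total revenue: $326,149

Merging the schedules and taking the best 7: 54,295 (Helix-1), 52,649 (Helix-2), 48,803 (Zephyr-1), 45,484 (Helix-3), 43,510 (Willow-1), 43,383 (Zephyr-2), 38,025 (Helix-4)
Next rejected bid: $34,585 (not a price — pay-as-bid).
Each winning unit pays its own bid.
Revenue = 54,295 + 52,649 + 48,803 + 45,484 + 43,510 + 43,383 + 38,025 = $326,149.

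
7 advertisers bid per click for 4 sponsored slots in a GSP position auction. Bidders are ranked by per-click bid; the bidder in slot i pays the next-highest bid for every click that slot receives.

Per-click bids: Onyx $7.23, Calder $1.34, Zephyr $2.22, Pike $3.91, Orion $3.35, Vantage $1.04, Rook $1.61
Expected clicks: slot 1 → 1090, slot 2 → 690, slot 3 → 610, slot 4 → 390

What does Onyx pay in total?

Onyx pays $4261.90

Sorting advertisers: $7.23 (Onyx) > $3.91 (Pike) > $3.35 (Orion) > $2.22 (Zephyr) > $1.61 (Rook) > …
Onyx holds slot 1 → pays next bid $3.91 × 1090 clicks = $4261.90.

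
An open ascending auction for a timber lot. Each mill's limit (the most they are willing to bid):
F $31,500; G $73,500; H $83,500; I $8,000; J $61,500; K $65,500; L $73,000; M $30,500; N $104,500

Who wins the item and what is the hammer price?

Rule: the price rises until one bidder remains; the winner pays the price at which the last rival dropped out.
Sorting limits: 104,500 (N) > 83,500 (H) > 73,500 (G) > 73,000 (L) > 65,500 (K) > 61,500 (J) > …
Bidding ends when H exits at $83,500; N takes it.

N wins at $83,500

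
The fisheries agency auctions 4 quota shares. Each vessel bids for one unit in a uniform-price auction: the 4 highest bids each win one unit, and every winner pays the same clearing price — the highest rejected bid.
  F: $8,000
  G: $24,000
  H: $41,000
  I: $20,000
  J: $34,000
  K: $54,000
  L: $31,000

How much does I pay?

I pays $0

Bids ranked high→low: 54,000 (K), 41,000 (H), 34,000 (J), 31,000 (L), 24,000 (G), 20,000 (I), …
Top 4: K, H, J, L.
Highest unsuccessful bid: $24,000 → clearing price.
I does not win → pays $0.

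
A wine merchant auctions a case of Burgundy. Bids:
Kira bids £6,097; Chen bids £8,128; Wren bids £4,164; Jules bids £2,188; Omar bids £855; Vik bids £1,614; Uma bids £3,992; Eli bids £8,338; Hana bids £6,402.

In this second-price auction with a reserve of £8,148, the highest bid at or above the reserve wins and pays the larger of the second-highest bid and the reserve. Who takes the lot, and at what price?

Eli pays £8,148

Bids in order: 8,338 (Eli) > 8,128 (Chen) > 6,402 (Hana) > 6,097 (Kira) > 4,164 (Wren) > 3,992 (Uma) > …
Highest eligible bid: Eli at £8,338.
max(second-highest £8,128, reserve £8,148) = £8,148.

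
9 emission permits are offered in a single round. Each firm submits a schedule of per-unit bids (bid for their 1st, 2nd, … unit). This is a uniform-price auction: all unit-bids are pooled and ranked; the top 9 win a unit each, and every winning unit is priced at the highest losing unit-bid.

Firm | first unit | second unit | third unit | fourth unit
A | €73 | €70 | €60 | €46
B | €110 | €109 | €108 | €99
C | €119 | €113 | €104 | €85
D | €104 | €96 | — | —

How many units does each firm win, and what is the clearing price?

All unit-bids, highest first — top 9: 119 (C-1), 113 (C-2), 110 (B-1), 109 (B-2), 108 (B-3), 104 (C-3), 104 (D-1), 99 (B-4), 96 (D-2)
First bid not allocated: €85.
Allocation: B 4, C 3, D 2.

B 4, C 3, D 2; clearing price €85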